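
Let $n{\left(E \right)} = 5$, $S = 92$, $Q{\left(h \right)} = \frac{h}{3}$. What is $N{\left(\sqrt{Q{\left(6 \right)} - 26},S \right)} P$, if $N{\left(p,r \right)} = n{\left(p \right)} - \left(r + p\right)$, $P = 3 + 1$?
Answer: $-348 - 8 i \sqrt{6} \approx -348.0 - 19.596 i$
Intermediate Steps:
$Q{\left(h \right)} = \frac{h}{3}$ ($Q{\left(h \right)} = h \frac{1}{3} = \frac{h}{3}$)
$P = 4$
$N{\left(p,r \right)} = 5 - p - r$ ($N{\left(p,r \right)} = 5 - \left(r + p\right) = 5 - \left(p + r\right) = 5 - p - r$)
$N{\left(\sqrt{Q{\left(6 \right)} - 26},S \right)} P = \left(5 - \sqrt{\frac{1}{3} \cdot 6 - 26} - 92\right) 4 = \left(5 - \sqrt{2 - 26} - 92\right) 4 = \left(5 - \sqrt{-24} - 92\right) 4 = \left(5 - 2 i \sqrt{6} - 92\right) 4 = \left(-87 - 2 i \sqrt{6}\right) 4 = -348 - 8 i \sqrt{6}$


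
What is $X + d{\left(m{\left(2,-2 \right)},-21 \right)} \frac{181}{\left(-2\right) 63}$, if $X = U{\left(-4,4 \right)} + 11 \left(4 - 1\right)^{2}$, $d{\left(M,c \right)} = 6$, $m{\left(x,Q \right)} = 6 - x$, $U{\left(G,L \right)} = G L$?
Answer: $\frac{1562}{21} \approx 74.381$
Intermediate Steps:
$X = 83$ ($X = \left(-4\right) 4 + 11 \left(4 - 1\right)^{2} = -16 + 11 \cdot 3^{2} = -16 + 11 \cdot 9 = -16 + 99 = 83$)
$X + d{\left(m{\left(2,-2 \right)},-21 \right)} \frac{181}{\left(-2\right) 63} = 83 + 6 \frac{181}{\left(-2\right) 63} = 83 + 6 \frac{181}{-126} = 83 + 6 \cdot 181 \left(- \frac{1}{126}\right) = 83 + 6 \left(- \frac{181}{126}\right) = 83 - \frac{181}{21} = \frac{1562}{21}$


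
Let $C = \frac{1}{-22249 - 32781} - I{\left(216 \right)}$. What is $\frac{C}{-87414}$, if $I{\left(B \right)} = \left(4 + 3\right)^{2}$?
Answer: $\frac{2696471}{4810392420} \approx 0.00056055$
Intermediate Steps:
$I{\left(B \right)} = 49$ ($I{\left(B \right)} = 7^{2} = 49$)
$C = - \frac{2696471}{55030}$ ($C = \frac{1}{-22249 - 32781} - 49 = \frac{1}{-55030} - 49 = - \frac{1}{55030} - 49 = - \frac{2696471}{55030} \approx -49.0$)
$\frac{C}{-87414} = - \frac{2696471}{55030 \left(-87414\right)} = \left(- \frac{2696471}{55030}\right) \left(- \frac{1}{87414}\right) = \frac{2696471}{4810392420}$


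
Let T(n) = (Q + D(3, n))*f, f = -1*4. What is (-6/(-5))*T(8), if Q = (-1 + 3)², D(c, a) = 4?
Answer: -192/5 ≈ -38.400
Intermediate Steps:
f = -4
Q = 4 (Q = 2² = 4)
T(n) = -32 (T(n) = (4 + 4)*(-4) = 8*(-4) = -32)
(-6/(-5))*T(8) = -6/(-5)*(-32) = -6*(-⅕)*(-32) = (6/5)*(-32) = -192/5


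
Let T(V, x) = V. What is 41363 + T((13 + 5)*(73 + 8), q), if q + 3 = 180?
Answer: 42821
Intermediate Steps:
q = 177 (q = -3 + 180 = 177)
41363 + T((13 + 5)*(73 + 8), q) = 41363 + (13 + 5)*(73 + 8) = 41363 + 18*81 = 41363 + 1458 = 42821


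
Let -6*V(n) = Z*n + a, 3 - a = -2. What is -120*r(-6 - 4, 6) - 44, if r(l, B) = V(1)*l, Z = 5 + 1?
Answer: -2244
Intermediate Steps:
a = 5 (a = 3 - 1*(-2) = 3 + 2 = 5)
Z = 6
V(n) = -⅚ - n (V(n) = -(6*n + 5)/6 = -(5 + 6*n)/6 = -⅚ - n)
r(l, B) = -11*l/6 (r(l, B) = (-⅚ - 1*1)*l = (-⅚ - 1)*l = -11*l/6)
-120*r(-6 - 4, 6) - 44 = -(-220)*(-6 - 4) - 44 = -(-220)*(-10) - 44 = -120*55/3 - 44 = -2200 - 44 = -2244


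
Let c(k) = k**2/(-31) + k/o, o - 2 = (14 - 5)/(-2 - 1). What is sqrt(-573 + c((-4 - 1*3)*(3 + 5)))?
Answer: I*sqrt(594053)/31 ≈ 24.863*I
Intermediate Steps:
o = -1 (o = 2 + (14 - 5)/(-2 - 1) = 2 + 9/(-3) = 2 + 9*(-1/3) = 2 - 3 = -1)
c(k) = -k - k**2/31 (c(k) = k**2/(-31) + k/(-1) = k**2*(-1/31) + k*(-1) = -k**2/31 - k = -k - k**2/31)
sqrt(-573 + c((-4 - 1*3)*(3 + 5))) = sqrt(-573 + ((-4 - 1*3)*(3 + 5))*(-31 - (-4 - 1*3)*(3 + 5))/31) = sqrt(-573 + ((-4 - 3)*8)*(-31 - (-4 - 3)*8)/31) = sqrt(-573 + (-7*8)*(-31 - (-7)*8)/31) = sqrt(-573 + (1/31)*(-56)*(-31 - 1*(-56))) = sqrt(-573 + (1/31)*(-56)*(-31 + 56)) = sqrt(-573 + (1/31)*(-56)*25) = sqrt(-573 - 1400/31) = sqrt(-19163/31) = I*sqrt(594053)/31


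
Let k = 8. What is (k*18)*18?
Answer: 2592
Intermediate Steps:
(k*18)*18 = (8*18)*18 = 144*18 = 2592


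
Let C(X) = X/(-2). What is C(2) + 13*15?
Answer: 194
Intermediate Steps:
C(X) = -X/2 (C(X) = X*(-1/2) = -X/2)
C(2) + 13*15 = -1/2*2 + 13*15 = -1 + 195 = 194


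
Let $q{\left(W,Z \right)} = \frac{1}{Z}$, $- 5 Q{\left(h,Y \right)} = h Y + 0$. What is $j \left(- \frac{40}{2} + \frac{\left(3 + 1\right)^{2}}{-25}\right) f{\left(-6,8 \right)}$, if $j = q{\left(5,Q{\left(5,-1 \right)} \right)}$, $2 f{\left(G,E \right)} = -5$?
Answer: $\frac{258}{5} \approx 51.6$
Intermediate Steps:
$f{\left(G,E \right)} = - \frac{5}{2}$ ($f{\left(G,E \right)} = \frac{1}{2} \left(-5\right) = - \frac{5}{2}$)
$Q{\left(h,Y \right)} = - \frac{Y h}{5}$ ($Q{\left(h,Y \right)} = - \frac{h Y + 0}{5} = - \frac{Y h + 0}{5} = - \frac{Y h}{5}$)
$j = 1$ ($j = \frac{1}{\left(- \frac{1}{5}\right) \left(-1\right) 5} = 1^{-1} = 1$)
$j \left(- \frac{40}{2} + \frac{\left(3 + 1\right)^{2}}{-25}\right) f{\left(-6,8 \right)} = 1 \left(- \frac{40}{2} + \frac{\left(3 + 1\right)^{2}}{-25}\right) \left(- \frac{5}{2}\right) = 1 \left(\left(-40\right) \frac{1}{2} + 4^{2} \left(- \frac{1}{25}\right)\right) \left(- \frac{5}{2}\right) = 1 \left(-20 + 16 \left(- \frac{1}{25}\right)\right) \left(- \frac{5}{2}\right) = 1 \left(-20 - \frac{16}{25}\right) \left(- \frac{5}{2}\right) = 1 \left(- \frac{516}{25}\right) \left(- \frac{5}{2}\right) = \left(- \frac{516}{25}\right) \left(- \frac{5}{2}\right) = \frac{258}{5}$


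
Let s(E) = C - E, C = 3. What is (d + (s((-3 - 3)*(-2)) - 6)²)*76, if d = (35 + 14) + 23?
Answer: 22572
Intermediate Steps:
s(E) = 3 - E
d = 72 (d = 49 + 23 = 72)
(d + (s((-3 - 3)*(-2)) - 6)²)*76 = (72 + ((3 - (-3 - 3)*(-2)) - 6)²)*76 = (72 + ((3 - (-6)*(-2)) - 6)²)*76 = (72 + ((3 - 1*12) - 6)²)*76 = (72 + ((3 - 12) - 6)²)*76 = (72 + (-9 - 6)²)*76 = (72 + (-15)²)*76 = (72 + 225)*76 = 297*76 = 22572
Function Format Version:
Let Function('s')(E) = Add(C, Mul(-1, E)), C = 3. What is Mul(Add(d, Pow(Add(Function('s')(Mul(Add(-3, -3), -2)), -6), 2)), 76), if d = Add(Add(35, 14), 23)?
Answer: 22572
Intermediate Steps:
Function('s')(E) = Add(3, Mul(-1, E))
d = 72 (d = Add(49, 23) = 72)
Mul(Add(d, Pow(Add(Function('s')(Mul(Add(-3, -3), -2)), -6), 2)), 76) = Mul(Add(72, Pow(Add(Add(3, Mul(-1, Mul(Add(-3, -3), -2))), -6), 2)), 76) = Mul(Add(72, Pow(Add(Add(3, Mul(-1, Mul(-6, -2))), -6), 2)), 76) = Mul(Add(72, Pow(Add(Add(3, Mul(-1, 12)), -6), 2)), 76) = Mul(Add(72, Pow(Add(Add(3, -12), -6), 2)), 76) = Mul(Add(72, Pow(Add(-9, -6), 2)), 76) = Mul(Add(72, Pow(-15, 2)), 76) = Mul(Add(72, 225), 76) = Mul(297, 76) = 22572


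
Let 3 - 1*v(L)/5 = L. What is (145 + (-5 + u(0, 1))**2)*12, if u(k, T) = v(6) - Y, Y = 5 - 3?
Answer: 7548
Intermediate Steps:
Y = 2
v(L) = 15 - 5*L
u(k, T) = -17 (u(k, T) = (15 - 5*6) - 1*2 = (15 - 30) - 2 = -15 - 2 = -17)
(145 + (-5 + u(0, 1))**2)*12 = (145 + (-5 - 17)**2)*12 = (145 + (-22)**2)*12 = (145 + 484)*12 = 629*12 = 7548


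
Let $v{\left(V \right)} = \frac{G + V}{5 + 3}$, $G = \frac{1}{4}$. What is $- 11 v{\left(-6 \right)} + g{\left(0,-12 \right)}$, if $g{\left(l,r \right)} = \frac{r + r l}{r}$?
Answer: $\frac{285}{32} \approx 8.9063$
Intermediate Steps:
$G = \frac{1}{4} \approx 0.25$
$g{\left(l,r \right)} = \frac{r + l r}{r}$
$v{\left(V \right)} = \frac{1}{32} + \frac{V}{8}$ ($v{\left(V \right)} = \frac{\frac{1}{4} + V}{5 + 3} = \frac{\frac{1}{4} + V}{8} = \left(\frac{1}{4} + V\right) \frac{1}{8} = \frac{1}{32} + \frac{V}{8}$)
$- 11 v{\left(-6 \right)} + g{\left(0,-12 \right)} = - 11 \left(\frac{1}{32} + \frac{1}{8} \left(-6\right)\right) + \left(1 + 0\right) = - 11 \left(\frac{1}{32} - \frac{3}{4}\right) + 1 = \left(-11\right) \left(- \frac{23}{32}\right) + 1 = \frac{253}{32} + 1 = \frac{285}{32}$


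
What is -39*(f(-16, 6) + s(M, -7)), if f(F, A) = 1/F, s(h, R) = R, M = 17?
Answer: 4407/16 ≈ 275.44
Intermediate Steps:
-39*(f(-16, 6) + s(M, -7)) = -39*(1/(-16) - 7) = -39*(-1/16 - 7) = -39*(-113/16) = 4407/16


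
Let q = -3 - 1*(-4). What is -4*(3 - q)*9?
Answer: -72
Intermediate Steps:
q = 1 (q = -3 + 4 = 1)
-4*(3 - q)*9 = -4*(3 - 1*1)*9 = -4*(3 - 1)*9 = -4*2*9 = -8*9 = -72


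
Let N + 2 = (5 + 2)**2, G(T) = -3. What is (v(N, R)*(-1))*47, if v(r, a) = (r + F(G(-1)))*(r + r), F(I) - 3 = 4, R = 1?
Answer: -238572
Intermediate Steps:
F(I) = 7 (F(I) = 3 + 4 = 7)
N = 47 (N = -2 + (5 + 2)**2 = -2 + 7**2 = -2 + 49 = 47)
v(r, a) = 2*r*(7 + r) (v(r, a) = (r + 7)*(r + r) = (7 + r)*(2*r) = 2*r*(7 + r))
(v(N, R)*(-1))*47 = ((2*47*(7 + 47))*(-1))*47 = ((2*47*54)*(-1))*47 = (5076*(-1))*47 = -5076*47 = -238572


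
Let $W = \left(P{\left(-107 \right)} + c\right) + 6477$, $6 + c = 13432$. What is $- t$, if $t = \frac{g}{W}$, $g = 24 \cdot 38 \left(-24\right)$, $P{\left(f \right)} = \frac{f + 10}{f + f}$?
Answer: $\frac{4684032}{4259339} \approx 1.0997$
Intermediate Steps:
$c = 13426$ ($c = -6 + 13432 = 13426$)
$P{\left(f \right)} = \frac{10 + f}{2 f}$
$g = -21888$ ($g = 912 \left(-24\right) = -21888$)
$W = \frac{4259339}{214}$ ($W = \left(\frac{10 - 107}{2 \left(-107\right)} + 13426\right) + 6477 = \left(\frac{1}{2} \left(- \frac{1}{107}\right) \left(-97\right) + 13426\right) + 6477 = \left(\frac{97}{214} + 13426\right) + 6477 = \frac{2873261}{214} + 6477 = \frac{4259339}{214} \approx 19903.0$)
$t = - \frac{4684032}{4259339}$ ($t = - \frac{21888}{\frac{4259339}{214}} = \left(-21888\right) \frac{214}{4259339} = - \frac{4684032}{4259339} \approx -1.0997$)
$- t = \left(-1\right) \left(- \frac{4684032}{4259339}\right) = \frac{4684032}{4259339}$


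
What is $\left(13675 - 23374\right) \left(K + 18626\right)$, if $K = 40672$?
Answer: $-575131302$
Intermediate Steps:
$\left(13675 - 23374\right) \left(K + 18626\right) = \left(13675 - 23374\right) \left(40672 + 18626\right) = \left(-9699\right) 59298 = -575131302$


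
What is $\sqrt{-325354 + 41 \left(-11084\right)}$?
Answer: $i \sqrt{779798} \approx 883.06 i$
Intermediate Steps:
$\sqrt{-325354 + 41 \left(-11084\right)} = \sqrt{-325354 - 454444} = \sqrt{-779798} = i \sqrt{779798}$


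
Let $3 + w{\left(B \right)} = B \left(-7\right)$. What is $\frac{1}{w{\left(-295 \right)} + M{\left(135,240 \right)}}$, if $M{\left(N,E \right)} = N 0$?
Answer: $\frac{1}{2062} \approx 0.00048497$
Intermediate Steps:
$w{\left(B \right)} = -3 - 7 B$ ($w{\left(B \right)} = -3 + B \left(-7\right) = -3 - 7 B$)
$M{\left(N,E \right)} = 0$
$\frac{1}{w{\left(-295 \right)} + M{\left(135,240 \right)}} = \frac{1}{\left(-3 - -2065\right) + 0} = \frac{1}{\left(-3 + 2065\right) + 0} = \frac{1}{2062 + 0} = \frac{1}{2062}$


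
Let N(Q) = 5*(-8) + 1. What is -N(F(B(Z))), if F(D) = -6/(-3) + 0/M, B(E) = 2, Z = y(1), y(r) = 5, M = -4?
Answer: 39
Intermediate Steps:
Z = 5
F(D) = 2 (F(D) = -6/(-3) + 0/(-4) = -6*(-⅓) + 0*(-¼) = 2 + 0 = 2)
N(Q) = -39 (N(Q) = -40 + 1 = -39)
-N(F(B(Z))) = -1*(-39) = 39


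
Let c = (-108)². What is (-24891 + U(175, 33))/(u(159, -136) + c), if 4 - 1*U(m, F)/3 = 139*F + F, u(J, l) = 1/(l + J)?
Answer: -890997/268273 ≈ -3.3212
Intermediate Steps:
u(J, l) = 1/(J + l)
U(m, F) = 12 - 420*F (U(m, F) = 12 - 3*(139*F + F) = 12 - 420*F)
c = 11664
(-24891 + U(175, 33))/(u(159, -136) + c) = (-24891 + (12 - 420*33))/(1/(159 - 136) + 11664) = (-24891 + (12 - 13860))/(1/23 + 11664) = (-24891 - 13848)/(1/23 + 11664) = -38739/268273/23 = -38739*23/268273 = -890997/268273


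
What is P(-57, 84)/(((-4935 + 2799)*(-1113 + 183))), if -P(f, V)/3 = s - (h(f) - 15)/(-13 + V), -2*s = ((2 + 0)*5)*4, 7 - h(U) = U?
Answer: 1469/47013360 ≈ 3.1246e-5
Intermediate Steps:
h(U) = 7 - U
s = -20 (s = -(2 + 0)*5*4/2 = -2*5*4/2 = -5*4 = -½*40 = -20)
P(f, V) = 60 + 3*(-8 - f)/(-13 + V) (P(f, V) = -3*(-20 - ((7 - f) - 15)/(-13 + V)) = -3*(-20 - (-8 - f)/(-13 + V)) = 60 + 3*(-8 - f)/(-13 + V))
P(-57, 84)/(((-4935 + 2799)*(-1113 + 183))) = (3*(-268 - 1*(-57) + 20*84)/(-13 + 84))/(((-4935 + 2799)*(-1113 + 183))) = (3*(-268 + 57 + 1680)/71)/((-2136*(-930))) = (3*(1/71)*1469)/1986480 = (4407/71)*(1/1986480) = 1469/47013360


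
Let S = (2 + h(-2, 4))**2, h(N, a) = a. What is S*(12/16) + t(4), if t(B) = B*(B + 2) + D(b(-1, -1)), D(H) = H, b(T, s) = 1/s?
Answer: 50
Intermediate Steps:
S = 36 (S = (2 + 4)**2 = 6**2 = 36)
t(B) = -1 + B*(2 + B) (t(B) = B*(B + 2) + 1/(-1) = B*(2 + B) - 1 = -1 + B*(2 + B))
S*(12/16) + t(4) = 36*(12/16) + (-1 + 4**2 + 2*4) = 36*(12*(1/16)) + (-1 + 16 + 8) = 36*(3/4) + 23 = 27 + 23 = 50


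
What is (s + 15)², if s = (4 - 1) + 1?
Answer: 361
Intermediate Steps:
s = 4 (s = 3 + 1 = 4)
(s + 15)² = (4 + 15)² = 19² = 361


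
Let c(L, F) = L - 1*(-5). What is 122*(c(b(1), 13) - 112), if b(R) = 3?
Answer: -12688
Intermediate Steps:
c(L, F) = 5 + L (c(L, F) = L + 5 = 5 + L)
122*(c(b(1), 13) - 112) = 122*((5 + 3) - 112) = 122*(8 - 112) = 122*(-104) = -12688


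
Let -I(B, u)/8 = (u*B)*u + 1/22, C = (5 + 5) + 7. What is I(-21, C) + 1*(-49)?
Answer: 533529/11 ≈ 48503.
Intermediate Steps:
C = 17 (C = 10 + 7 = 17)
I(B, u) = -4/11 - 8*B*u**2 (I(B, u) = -8*((u*B)*u + 1/22) = -8*((B*u)*u + 1/22) = -8*(B*u**2 + 1/22) = -8*(1/22 + B*u**2) = -4/11 - 8*B*u**2)
I(-21, C) + 1*(-49) = (-4/11 - 8*(-21)*17**2) + 1*(-49) = (-4/11 - 8*(-21)*289) - 49 = (-4/11 + 48552) - 49 = 534068/11 - 49 = 533529/11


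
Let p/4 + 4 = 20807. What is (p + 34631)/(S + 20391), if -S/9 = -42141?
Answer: 39281/133220 ≈ 0.29486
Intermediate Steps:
p = 83212 (p = -16 + 4*20807 = -16 + 83228 = 83212)
S = 379269 (S = -9*(-42141) = 379269)
(p + 34631)/(S + 20391) = (83212 + 34631)/(379269 + 20391) = 117843/399660 = 117843*(1/399660) = 39281/133220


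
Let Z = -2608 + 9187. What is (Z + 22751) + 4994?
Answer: 34324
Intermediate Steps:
Z = 6579
(Z + 22751) + 4994 = (6579 + 22751) + 4994 = 29330 + 4994 = 34324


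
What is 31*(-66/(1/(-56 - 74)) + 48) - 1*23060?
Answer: 244408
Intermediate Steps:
31*(-66/(1/(-56 - 74)) + 48) - 1*23060 = 31*(-66/(1/(-130)) + 48) - 23060 = 31*(-66/(-1/130) + 48) - 23060 = 31*(-66*(-130) + 48) - 23060 = 31*(8580 + 48) - 23060 = 31*8628 - 23060 = 267468 - 23060 = 244408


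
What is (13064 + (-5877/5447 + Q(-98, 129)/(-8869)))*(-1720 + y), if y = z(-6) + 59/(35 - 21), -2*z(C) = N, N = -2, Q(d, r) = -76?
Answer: -15149925941043477/676332202 ≈ -2.2400e+7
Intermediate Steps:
z(C) = 1 (z(C) = -1/2*(-2) = 1)
y = 73/14 (y = 1 + 59/(35 - 21) = 1 + 59/14 = 73/14 ≈ 5.2143)
(13064 + (-5877/5447 + Q(-98, 129)/(-8869)))*(-1720 + y) = (13064 + (-5877/5447 - 76/(-8869)))*(-1720 + 73/14) = (13064 + (-5877*1/5447 - 76*(-1/8869)))*(-24007/14) = (13064 + (-5877/5447 + 76/8869))*(-24007/14) = (13064 - 51709141/48309443)*(-24007/14) = (631062854211/48309443)*(-24007/14) = -15149925941043477/676332202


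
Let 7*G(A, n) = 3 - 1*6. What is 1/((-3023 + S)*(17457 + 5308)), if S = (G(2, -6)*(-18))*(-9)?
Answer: -7/492793955 ≈ -1.4205e-8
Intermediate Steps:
G(A, n) = -3/7 (G(A, n) = (3 - 1*6)/7 = (3 - 6)/7 = (⅐)*(-3) = -3/7)
S = -486/7 (S = -3/7*(-18)*(-9) = (54/7)*(-9) = -486/7 ≈ -69.429)
1/((-3023 + S)*(17457 + 5308)) = 1/((-3023 - 486/7)*(17457 + 5308)) = 1/(-21647/7*22765) = 1/(-492793955/7) = -7/492793955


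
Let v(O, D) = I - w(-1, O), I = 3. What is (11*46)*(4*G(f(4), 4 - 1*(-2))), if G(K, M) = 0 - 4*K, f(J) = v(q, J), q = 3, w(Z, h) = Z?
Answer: -32384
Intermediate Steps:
v(O, D) = 4 (v(O, D) = 3 - 1*(-1) = 3 + 1 = 4)
f(J) = 4
G(K, M) = -4*K
(11*46)*(4*G(f(4), 4 - 1*(-2))) = (11*46)*(4*(-4*4)) = 506*(4*(-16)) = 506*(-64) = -32384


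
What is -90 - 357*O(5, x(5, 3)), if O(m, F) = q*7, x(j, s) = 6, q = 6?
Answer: -15084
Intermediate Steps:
O(m, F) = 42 (O(m, F) = 6*7 = 42)
-90 - 357*O(5, x(5, 3)) = -90 - 357*42 = -90 - 14994 = -15084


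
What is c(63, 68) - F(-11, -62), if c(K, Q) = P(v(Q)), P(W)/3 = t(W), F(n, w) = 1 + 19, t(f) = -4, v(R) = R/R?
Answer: -32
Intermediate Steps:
v(R) = 1
F(n, w) = 20
P(W) = -12 (P(W) = 3*(-4) = -12)
c(K, Q) = -12
c(63, 68) - F(-11, -62) = -12 - 1*20 = -12 - 20 = -32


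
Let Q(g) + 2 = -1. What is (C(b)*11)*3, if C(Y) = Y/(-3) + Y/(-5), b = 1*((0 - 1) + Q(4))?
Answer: 352/5 ≈ 70.400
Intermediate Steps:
Q(g) = -3 (Q(g) = -2 - 1 = -3)
b = -4 (b = 1*((0 - 1) - 3) = 1*(-1 - 3) = 1*(-4) = -4)
C(Y) = -8*Y/15 (C(Y) = Y*(-⅓) + Y*(-⅕) = -Y/3 - Y/5 = -8*Y/15)
(C(b)*11)*3 = (-8/15*(-4)*11)*3 = ((32/15)*11)*3 = (352/15)*3 = 352/5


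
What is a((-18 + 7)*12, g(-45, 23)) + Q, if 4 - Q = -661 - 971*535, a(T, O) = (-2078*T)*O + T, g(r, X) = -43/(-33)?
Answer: 877434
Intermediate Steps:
g(r, X) = 43/33 (g(r, X) = -43*(-1/33) = 43/33)
a(T, O) = T - 2078*O*T (a(T, O) = -2078*O*T + T = T - 2078*O*T)
Q = 520150 (Q = 4 - (-661 - 971*535) = 4 - (-661 - 519485) = 4 - 1*(-520146) = 4 + 520146 = 520150)
a((-18 + 7)*12, g(-45, 23)) + Q = ((-18 + 7)*12)*(1 - 2078*43/33) + 520150 = (-11*12)*(1 - 89354/33) + 520150 = -132*(-89321/33) + 520150 = 357284 + 520150 = 877434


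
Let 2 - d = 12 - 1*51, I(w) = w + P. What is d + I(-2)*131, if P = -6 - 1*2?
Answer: -1269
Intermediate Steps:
P = -8 (P = -6 - 2 = -8)
I(w) = -8 + w (I(w) = w - 8 = -8 + w)
d = 41 (d = 2 - (12 - 1*51) = 2 - (12 - 51) = 2 - 1*(-39) = 2 + 39 = 41)
d + I(-2)*131 = 41 + (-8 - 2)*131 = 41 - 10*131 = 41 - 1310 = -1269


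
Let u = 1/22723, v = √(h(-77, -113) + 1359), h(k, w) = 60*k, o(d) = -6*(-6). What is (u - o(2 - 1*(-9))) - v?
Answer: -818027/22723 - I*√3261 ≈ -36.0 - 57.105*I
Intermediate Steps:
o(d) = 36
v = I*√3261 (v = √(60*(-77) + 1359) = √(-4620 + 1359) = √(-3261) = I*√3261 ≈ 57.105*I)
u = 1/22723 ≈ 4.4008e-5
(u - o(2 - 1*(-9))) - v = (1/22723 - 1*36) - I*√3261 = (1/22723 - 36) - I*√3261 = -818027/22723 - I*√3261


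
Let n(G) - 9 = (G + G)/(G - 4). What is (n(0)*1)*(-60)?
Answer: -540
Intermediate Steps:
n(G) = 9 + 2*G/(-4 + G) (n(G) = 9 + (G + G)/(G - 4) = 9 + (2*G)/(-4 + G) = 9 + 2*G/(-4 + G))
(n(0)*1)*(-60) = (((-36 + 11*0)/(-4 + 0))*1)*(-60) = (((-36 + 0)/(-4))*1)*(-60) = (-1/4*(-36)*1)*(-60) = (9*1)*(-60) = 9*(-60) = -540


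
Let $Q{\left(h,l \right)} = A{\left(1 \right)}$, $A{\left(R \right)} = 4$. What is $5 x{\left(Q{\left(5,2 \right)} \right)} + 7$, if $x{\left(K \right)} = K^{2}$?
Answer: $87$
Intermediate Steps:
$Q{\left(h,l \right)} = 4$
$5 x{\left(Q{\left(5,2 \right)} \right)} + 7 = 5 \cdot 4^{2} + 7 = 5 \cdot 16 + 7 = 80 + 7 = 87$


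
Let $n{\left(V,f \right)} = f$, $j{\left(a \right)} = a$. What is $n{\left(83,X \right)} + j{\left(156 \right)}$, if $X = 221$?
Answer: $377$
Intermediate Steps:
$n{\left(83,X \right)} + j{\left(156 \right)} = 221 + 156 = 377$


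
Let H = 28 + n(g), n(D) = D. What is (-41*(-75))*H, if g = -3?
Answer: 76875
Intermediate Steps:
H = 25 (H = 28 - 3 = 25)
(-41*(-75))*H = -41*(-75)*25 = 3075*25 = 76875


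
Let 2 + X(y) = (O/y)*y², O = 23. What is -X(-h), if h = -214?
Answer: -4920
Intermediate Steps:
X(y) = -2 + 23*y (X(y) = -2 + (23/y)*y² = -2 + 23*y)
-X(-h) = -(-2 + 23*(-1*(-214))) = -(-2 + 23*214) = -(-2 + 4922) = -1*4920 = -4920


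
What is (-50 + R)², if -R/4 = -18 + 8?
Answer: 100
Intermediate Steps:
R = 40 (R = -4*(-18 + 8) = -4*(-10) = 40)
(-50 + R)² = (-50 + 40)² = (-10)² = 100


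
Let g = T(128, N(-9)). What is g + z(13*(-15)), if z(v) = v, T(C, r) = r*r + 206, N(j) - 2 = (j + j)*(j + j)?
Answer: 106287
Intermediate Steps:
N(j) = 2 + 4*j² (N(j) = 2 + (j + j)*(j + j) = 2 + (2*j)*(2*j) = 2 + 4*j²)
T(C, r) = 206 + r² (T(C, r) = r² + 206 = 206 + r²)
g = 106482 (g = 206 + (2 + 4*(-9)²)² = 206 + (2 + 4*81)² = 206 + (2 + 324)² = 206 + 326² = 206 + 106276 = 106482)
g + z(13*(-15)) = 106482 + 13*(-15) = 106482 - 195 = 106287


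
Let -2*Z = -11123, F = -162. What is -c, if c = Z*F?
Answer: 900963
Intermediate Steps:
Z = 11123/2 (Z = -½*(-11123) = 11123/2 ≈ 5561.5)
c = -900963 (c = (11123/2)*(-162) = -900963)
-c = -1*(-900963) = 900963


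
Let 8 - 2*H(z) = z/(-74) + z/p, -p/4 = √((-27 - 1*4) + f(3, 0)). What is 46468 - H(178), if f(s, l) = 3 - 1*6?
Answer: 3438247/74 + 89*I*√34/136 ≈ 46463.0 + 3.8158*I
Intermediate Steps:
f(s, l) = -3 (f(s, l) = 3 - 6 = -3)
p = -4*I*√34 (p = -4*√((-27 - 1*4) - 3) = -4*√((-27 - 4) - 3) = -4*√(-31 - 3) = -4*I*√34 ≈ -23.324*I)
H(z) = 4 + z/148 - I*z*√34/272 (H(z) = 4 - (z/(-74) + z/((-4*I*√34)))/2 = 4 - (z*(-1/74) + z*(I*√34/136))/2 = 4 - (-z/74 + I*z*√34/136)/2 = 4 + (z/148 - I*z*√34/272) = 4 + z/148 - I*z*√34/272)
46468 - H(178) = 46468 - (4 + (1/148)*178 - 1/272*I*178*√34) = 46468 - (4 + 89/74 - 89*I*√34/136) = 46468 - (385/74 - 89*I*√34/136) = 46468 + (-385/74 + 89*I*√34/136) = 3438247/74 + 89*I*√34/136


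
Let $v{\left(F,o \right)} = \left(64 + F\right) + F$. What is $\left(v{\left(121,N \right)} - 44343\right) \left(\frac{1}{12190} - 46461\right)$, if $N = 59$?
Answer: $\frac{24940777220793}{12190} \approx 2.046 \cdot 10^{9}$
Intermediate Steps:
$v{\left(F,o \right)} = 64 + 2 F$
$\left(v{\left(121,N \right)} - 44343\right) \left(\frac{1}{12190} - 46461\right) = \left(\left(64 + 2 \cdot 121\right) - 44343\right) \left(\frac{1}{12190} - 46461\right) = \left(\left(64 + 242\right) - 44343\right) \left(\frac{1}{12190} - 46461\right) = \left(306 - 44343\right) \left(- \frac{566359589}{12190}\right) = \left(-44037\right) \left(- \frac{566359589}{12190}\right) = \frac{24940777220793}{12190}$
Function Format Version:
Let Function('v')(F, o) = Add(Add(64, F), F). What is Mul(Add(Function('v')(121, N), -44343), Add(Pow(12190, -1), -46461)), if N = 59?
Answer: Rational(24940777220793, 12190) ≈ 2.0460e+9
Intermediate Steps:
Function('v')(F, o) = Add(64, Mul(2, F))
Mul(Add(Function('v')(121, N), -44343), Add(Pow(12190, -1), -46461)) = Mul(Add(Add(64, Mul(2, 121)), -44343), Add(Pow(12190, -1), -46461)) = Mul(Add(Add(64, 242), -44343), Add(Rational(1, 12190), -46461)) = Mul(Add(306, -44343), Rational(-566359589, 12190)) = Mul(-44037, Rational(-566359589, 12190)) = Rational(24940777220793, 12190)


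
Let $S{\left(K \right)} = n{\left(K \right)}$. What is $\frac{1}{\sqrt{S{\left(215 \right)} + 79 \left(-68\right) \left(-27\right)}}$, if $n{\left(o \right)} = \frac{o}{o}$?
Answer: $\frac{\sqrt{145045}}{145045} \approx 0.0026257$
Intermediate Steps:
$n{\left(o \right)} = 1$
$S{\left(K \right)} = 1$
$\frac{1}{\sqrt{S{\left(215 \right)} + 79 \left(-68\right) \left(-27\right)}} = \frac{1}{\sqrt{1 + 79 \left(-68\right) \left(-27\right)}} = \frac{1}{\sqrt{1 - -145044}} = \frac{1}{\sqrt{1 + 145044}} = \frac{1}{\sqrt{145045}} = \frac{\sqrt{145045}}{145045}$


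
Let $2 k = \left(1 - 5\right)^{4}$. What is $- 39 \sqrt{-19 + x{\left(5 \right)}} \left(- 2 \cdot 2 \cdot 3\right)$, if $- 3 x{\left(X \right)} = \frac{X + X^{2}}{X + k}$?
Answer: $\frac{468 i \sqrt{337421}}{133} \approx 2044.0 i$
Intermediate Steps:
$k = 128$ ($k = \frac{\left(1 - 5\right)^{4}}{2} = \frac{\left(-4\right)^{4}}{2} = \frac{1}{2} \cdot 256 = 128$)
$x{\left(X \right)} = - \frac{X + X^{2}}{3 \left(128 + X\right)}$ ($x{\left(X \right)} = - \frac{\left(X + X^{2}\right) \frac{1}{X + 128}}{3} = - \frac{\left(X + X^{2}\right) \frac{1}{128 + X}}{3} = - \frac{\frac{1}{128 + X} \left(X + X^{2}\right)}{3} = - \frac{X + X^{2}}{3 \left(128 + X\right)}$)
$- 39 \sqrt{-19 + x{\left(5 \right)}} \left(- 2 \cdot 2 \cdot 3\right) = - 39 \sqrt{-19 - \frac{5 \left(1 + 5\right)}{384 + 3 \cdot 5}} \left(- 2 \cdot 2 \cdot 3\right) = - 39 \sqrt{-19 - 5 \frac{1}{384 + 15} \cdot 6} \left(\left(-2\right) 6\right) = - 39 \sqrt{-19 - 5 \cdot \frac{1}{399} \cdot 6} \left(-12\right) = - 39 \sqrt{-19 - \frac{10}{133}} \left(-12\right) = - 39 \sqrt{- \frac{2537}{133}} \left(-12\right) = - 39 \frac{i \sqrt{337421}}{133} \left(-12\right) = - \frac{39 i \sqrt{337421}}{133} \left(-12\right) = \frac{468 i \sqrt{337421}}{133}$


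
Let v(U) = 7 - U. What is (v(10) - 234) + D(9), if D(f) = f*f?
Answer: -156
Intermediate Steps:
D(f) = f²
(v(10) - 234) + D(9) = ((7 - 1*10) - 234) + 9² = ((7 - 10) - 234) + 81 = (-3 - 234) + 81 = -237 + 81 = -156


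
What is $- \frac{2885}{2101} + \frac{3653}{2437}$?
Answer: $\frac{644208}{5120137} \approx 0.12582$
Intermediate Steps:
$- \frac{2885}{2101} + \frac{3653}{2437} = \frac{644208}{5120137}$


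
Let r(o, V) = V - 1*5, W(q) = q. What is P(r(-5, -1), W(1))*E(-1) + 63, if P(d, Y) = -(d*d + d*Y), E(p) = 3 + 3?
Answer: -117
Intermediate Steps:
E(p) = 6
r(o, V) = -5 + V (r(o, V) = V - 5 = -5 + V)
P(d, Y) = -d**2 - Y*d (P(d, Y) = -(d**2 + Y*d) = -d**2 - Y*d)
P(r(-5, -1), W(1))*E(-1) + 63 = -(-5 - 1)*(1 + (-5 - 1))*6 + 63 = -1*(-6)*(1 - 6)*6 + 63 = -1*(-6)*(-5)*6 + 63 = -30*6 + 63 = -180 + 63 = -117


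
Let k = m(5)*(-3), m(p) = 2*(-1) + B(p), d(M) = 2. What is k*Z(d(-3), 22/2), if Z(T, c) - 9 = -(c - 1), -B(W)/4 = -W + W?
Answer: -6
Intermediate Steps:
B(W) = 0 (B(W) = -4*(-W + W) = -4*0 = 0)
Z(T, c) = 10 - c (Z(T, c) = 9 - (c - 1) = 9 - (-1 + c) = 9 + (1 - c) = 10 - c)
m(p) = -2 (m(p) = 2*(-1) + 0 = -2 + 0 = -2)
k = 6 (k = -2*(-3) = 6)
k*Z(d(-3), 22/2) = 6*(10 - 22/2) = 6*(10 - 1*11) = 6*(10 - 11) = 6*(-1) = -6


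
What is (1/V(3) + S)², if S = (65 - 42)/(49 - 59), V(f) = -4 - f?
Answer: 29241/4900 ≈ 5.9676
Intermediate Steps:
S = -23/10 (S = 23/(-10) = 23*(-⅒) = -23/10 ≈ -2.3000)
(1/V(3) + S)² = (1/(-4 - 1*3) - 23/10)² = (1/(-4 - 3) - 23/10)² = (1/(-7) - 23/10)² = (-⅐ - 23/10)² = (-171/70)² = 29241/4900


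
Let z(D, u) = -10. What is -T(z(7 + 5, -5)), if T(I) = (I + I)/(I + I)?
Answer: -1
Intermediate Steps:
T(I) = 1 (T(I) = (2*I)/((2*I)) = (2*I)*(1/(2*I)) = 1)
-T(z(7 + 5, -5)) = -1*1 = -1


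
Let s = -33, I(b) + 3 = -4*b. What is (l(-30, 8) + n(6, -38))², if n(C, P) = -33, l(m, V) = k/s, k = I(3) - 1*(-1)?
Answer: 1155625/1089 ≈ 1061.2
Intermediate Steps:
I(b) = -3 - 4*b
k = -14 (k = (-3 - 4*3) - 1*(-1) = (-3 - 12) + 1 = -15 + 1 = -14)
l(m, V) = 14/33 (l(m, V) = -14/(-33) = -14*(-1/33) = 14/33)
(l(-30, 8) + n(6, -38))² = (14/33 - 33)² = (-1075/33)² = 1155625/1089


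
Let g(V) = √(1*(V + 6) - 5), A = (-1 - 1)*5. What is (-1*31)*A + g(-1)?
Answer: 310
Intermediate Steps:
A = -10 (A = -2*5 = -10)
g(V) = √(1 + V) (g(V) = √(1*(6 + V) - 5) = √((6 + V) - 5) = √(1 + V))
(-1*31)*A + g(-1) = -1*31*(-10) + √(1 - 1) = -31*(-10) + √0 = 310 + 0 = 310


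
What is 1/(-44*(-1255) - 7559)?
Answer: 1/47661 ≈ 2.0982e-5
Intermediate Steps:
1/(-44*(-1255) - 7559) = 1/(55220 - 7559) = 1/47661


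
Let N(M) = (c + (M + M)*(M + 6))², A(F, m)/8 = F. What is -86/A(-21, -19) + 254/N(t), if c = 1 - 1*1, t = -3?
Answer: 2939/2268 ≈ 1.2959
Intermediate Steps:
A(F, m) = 8*F
c = 0 (c = 1 - 1 = 0)
N(M) = 4*M²*(6 + M)² (N(M) = (0 + (M + M)*(M + 6))² = (0 + (2*M)*(6 + M))² = (0 + 2*M*(6 + M))² = (2*M*(6 + M))² = 4*M²*(6 + M)²)
-86/A(-21, -19) + 254/N(t) = -86/(8*(-21)) + 254/((4*(-3)²*(6 - 3)²)) = -86/(-168) + 254/((4*9*3²)) = -86*(-1/168) + 254/((4*9*9)) = 43/84 + 254/324 = 43/84 + 254*(1/324) = 43/84 + 127/162 = 2939/2268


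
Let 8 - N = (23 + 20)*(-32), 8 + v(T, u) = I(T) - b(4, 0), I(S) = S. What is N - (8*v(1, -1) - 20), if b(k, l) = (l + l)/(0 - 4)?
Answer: 1460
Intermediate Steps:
b(k, l) = -l/2 (b(k, l) = (2*l)/(-4) = (2*l)*(-1/4) = -l/2)
v(T, u) = -8 + T (v(T, u) = -8 + (T - (-1)*0/2) = -8 + (T - 1*0) = -8 + (T + 0) = -8 + T)
N = 1384 (N = 8 - (23 + 20)*(-32) = 8 - 43*(-32) = 8 - 1*(-1376) = 8 + 1376 = 1384)
N - (8*v(1, -1) - 20) = 1384 - (8*(-8 + 1) - 20) = 1384 - (8*(-7) - 20) = 1384 - (-56 - 20) = 1384 - 1*(-76) = 1384 + 76 = 1460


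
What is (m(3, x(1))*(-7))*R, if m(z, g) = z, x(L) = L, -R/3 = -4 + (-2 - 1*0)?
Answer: -378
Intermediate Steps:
R = 18 (R = -3*(-4 + (-2 - 1*0)) = -3*(-4 + (-2 + 0)) = -3*(-4 - 2) = -3*(-6) = 18)
(m(3, x(1))*(-7))*R = (3*(-7))*18 = -21*18 = -378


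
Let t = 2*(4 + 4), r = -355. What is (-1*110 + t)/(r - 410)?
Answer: 94/765 ≈ 0.12288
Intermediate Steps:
t = 16 (t = 2*8 = 16)
(-1*110 + t)/(r - 410) = (-1*110 + 16)/(-355 - 410) = (-110 + 16)/(-765) = -94*(-1/765) = 94/765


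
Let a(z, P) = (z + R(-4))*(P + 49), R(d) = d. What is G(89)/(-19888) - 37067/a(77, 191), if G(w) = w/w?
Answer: -2879711/1361085 ≈ -2.1157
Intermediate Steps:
G(w) = 1
a(z, P) = (-4 + z)*(49 + P) (a(z, P) = (z - 4)*(P + 49) = (-4 + z)*(49 + P))
G(89)/(-19888) - 37067/a(77, 191) = 1/(-19888) - 37067/(-196 - 4*191 + 49*77 + 191*77) = 1*(-1/19888) - 37067/(-196 - 764 + 3773 + 14707) = -1/19888 - 37067/17520 = -2879711/1361085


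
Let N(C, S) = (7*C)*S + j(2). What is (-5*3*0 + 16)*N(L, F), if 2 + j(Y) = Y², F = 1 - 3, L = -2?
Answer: 480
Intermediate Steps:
F = -2
j(Y) = -2 + Y²
N(C, S) = 2 + 7*C*S (N(C, S) = (7*C)*S + (-2 + 2²) = 7*C*S + (-2 + 4) = 7*C*S + 2 = 2 + 7*C*S)
(-5*3*0 + 16)*N(L, F) = (-5*3*0 + 16)*(2 + 7*(-2)*(-2)) = (-15*0 + 16)*(2 + 28) = (0 + 16)*30 = 16*30 = 480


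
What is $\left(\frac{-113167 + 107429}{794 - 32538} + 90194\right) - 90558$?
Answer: $- \frac{5774539}{15872} \approx -363.82$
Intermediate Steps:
$\left(\frac{-113167 + 107429}{794 - 32538} + 90194\right) - 90558 = \left(- \frac{5738}{-31744} + 90194\right) - 90558 = \left(\left(-5738\right) \left(- \frac{1}{31744}\right) + 90194\right) - 90558 = \left(\frac{2869}{15872} + 90194\right) - 90558 = \frac{1431562037}{15872} - 90558 = - \frac{5774539}{15872}$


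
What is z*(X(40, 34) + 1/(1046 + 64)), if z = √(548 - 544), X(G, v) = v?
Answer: 37741/555 ≈ 68.002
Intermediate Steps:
z = 2 (z = √4 = 2)
z*(X(40, 34) + 1/(1046 + 64)) = 2*(34 + 1/(1046 + 64)) = 2*(34 + 1/1110) = 2*(37741/1110) = 37741/555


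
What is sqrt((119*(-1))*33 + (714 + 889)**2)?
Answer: sqrt(2565682) ≈ 1601.8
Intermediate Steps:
sqrt((119*(-1))*33 + (714 + 889)**2) = sqrt(-119*33 + 1603**2) = sqrt(-3927 + 2569609) = sqrt(2565682)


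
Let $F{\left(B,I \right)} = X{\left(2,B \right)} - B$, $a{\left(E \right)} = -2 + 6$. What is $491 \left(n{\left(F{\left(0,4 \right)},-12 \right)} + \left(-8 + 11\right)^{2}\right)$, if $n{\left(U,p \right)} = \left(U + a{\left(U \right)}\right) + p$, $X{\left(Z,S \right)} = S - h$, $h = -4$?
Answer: $2455$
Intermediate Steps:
$a{\left(E \right)} = 4$
$X{\left(Z,S \right)} = 4 + S$ ($X{\left(Z,S \right)} = S - -4 = S + 4 = 4 + S$)
$F{\left(B,I \right)} = 4$ ($F{\left(B,I \right)} = \left(4 + B\right) - B = 4$)
$n{\left(U,p \right)} = 4 + U + p$ ($n{\left(U,p \right)} = \left(U + 4\right) + p = \left(4 + U\right) + p = 4 + U + p$)
$491 \left(n{\left(F{\left(0,4 \right)},-12 \right)} + \left(-8 + 11\right)^{2}\right) = 491 \left(\left(4 + 4 - 12\right) + \left(-8 + 11\right)^{2}\right) = 491 \left(-4 + 3^{2}\right) = 491 \left(-4 + 9\right) = 491 \cdot 5 = 2455$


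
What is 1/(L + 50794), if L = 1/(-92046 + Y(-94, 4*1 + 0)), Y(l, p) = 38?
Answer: 92008/4673454351 ≈ 1.9687e-5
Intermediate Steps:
L = -1/92008 (L = 1/(-92046 + 38) = 1/(-92008) = -1/92008 ≈ -1.0869e-5)
1/(L + 50794) = 1/(-1/92008 + 50794) = 1/(4673454351/92008) = 92008/4673454351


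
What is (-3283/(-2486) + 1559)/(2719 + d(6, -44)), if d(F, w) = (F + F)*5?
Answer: 3878957/6908594 ≈ 0.56147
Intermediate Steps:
d(F, w) = 10*F (d(F, w) = (2*F)*5 = 10*F)
(-3283/(-2486) + 1559)/(2719 + d(6, -44)) = (-3283/(-2486) + 1559)/(2719 + 10*6) = (-3283*(-1/2486) + 1559)/(2719 + 60) = (3283/2486 + 1559)/2779 = (3878957/2486)*(1/2779) = 3878957/6908594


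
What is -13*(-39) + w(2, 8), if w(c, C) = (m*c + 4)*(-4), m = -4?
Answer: 523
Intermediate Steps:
w(c, C) = -16 + 16*c (w(c, C) = (-4*c + 4)*(-4) = (4 - 4*c)*(-4) = -16 + 16*c)
-13*(-39) + w(2, 8) = -13*(-39) + (-16 + 16*2) = 507 + (-16 + 32) = 507 + 16 = 523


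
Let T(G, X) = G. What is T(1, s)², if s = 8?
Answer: 1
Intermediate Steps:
T(1, s)² = 1² = 1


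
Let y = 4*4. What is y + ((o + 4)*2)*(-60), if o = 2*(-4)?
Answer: 496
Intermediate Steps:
y = 16
o = -8
y + ((o + 4)*2)*(-60) = 16 + ((-8 + 4)*2)*(-60) = 16 - 4*2*(-60) = 16 - 8*(-60) = 16 + 480 = 496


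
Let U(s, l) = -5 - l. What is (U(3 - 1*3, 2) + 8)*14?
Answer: 14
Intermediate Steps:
(U(3 - 1*3, 2) + 8)*14 = ((-5 - 1*2) + 8)*14 = ((-5 - 2) + 8)*14 = (-7 + 8)*14 = 1*14 = 14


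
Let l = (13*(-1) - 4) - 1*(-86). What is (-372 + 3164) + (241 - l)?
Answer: 2964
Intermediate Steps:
l = 69 (l = (-13 - 4) + 86 = -17 + 86 = 69)
(-372 + 3164) + (241 - l) = (-372 + 3164) + (241 - 1*69) = 2792 + (241 - 69) = 2792 + 172 = 2964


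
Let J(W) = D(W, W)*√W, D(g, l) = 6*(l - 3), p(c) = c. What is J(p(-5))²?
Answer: -11520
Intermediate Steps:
D(g, l) = -18 + 6*l (D(g, l) = 6*(-3 + l) = -18 + 6*l)
J(W) = √W*(-18 + 6*W) (J(W) = (-18 + 6*W)*√W = √W*(-18 + 6*W))
J(p(-5))² = (6*√(-5)*(-3 - 5))² = (6*(I*√5)*(-8))² = (-48*I*√5)² = -11520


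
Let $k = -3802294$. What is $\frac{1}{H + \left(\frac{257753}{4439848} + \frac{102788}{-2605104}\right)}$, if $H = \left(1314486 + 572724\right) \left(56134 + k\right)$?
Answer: $- \frac{722891611512}{5110692329717701859371007} \approx -1.4145 \cdot 10^{-13}$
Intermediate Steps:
$H = -7069790613600$ ($H = \left(1314486 + 572724\right) \left(56134 - 3802294\right) = 1887210 \left(-3746160\right) = -7069790613600$)
$\frac{1}{H + \left(\frac{257753}{4439848} + \frac{102788}{-2605104}\right)} = \frac{1}{-7069790613600 + \left(\frac{257753}{4439848} + \frac{102788}{-2605104}\right)} = \frac{1}{-7069790613600 + \left(257753 \cdot \frac{1}{4439848} + 102788 \left(- \frac{1}{2605104}\right)\right)} = \frac{1}{-7069790613600 + \left(\frac{257753}{4439848} - \frac{25697}{651276}\right)} = \frac{1}{-7069790613600 + \frac{13444392193}{722891611512}} = \frac{1}{- \frac{5110692329717701859371007}{722891611512}} = - \frac{722891611512}{5110692329717701859371007}$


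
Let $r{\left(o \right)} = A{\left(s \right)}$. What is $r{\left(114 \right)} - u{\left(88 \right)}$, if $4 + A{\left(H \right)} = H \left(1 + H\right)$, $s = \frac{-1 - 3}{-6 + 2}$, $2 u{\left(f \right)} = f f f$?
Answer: $-340738$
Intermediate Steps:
$u{\left(f \right)} = \frac{f^{3}}{2}$ ($u{\left(f \right)} = \frac{f f f}{2} = \frac{f^{2} f}{2} = \frac{f^{3}}{2}$)
$s = 1$ ($s = - \frac{4}{-4} = \left(-4\right) \left(- \frac{1}{4}\right) = 1$)
$A{\left(H \right)} = -4 + H \left(1 + H\right)$
$r{\left(o \right)} = -2$ ($r{\left(o \right)} = -4 + 1 + 1^{2} = -4 + 1 + 1 = -2$)
$r{\left(114 \right)} - u{\left(88 \right)} = -2 - \frac{88^{3}}{2} = -2 - \frac{1}{2} \cdot 681472 = -2 - 340736 = -340738$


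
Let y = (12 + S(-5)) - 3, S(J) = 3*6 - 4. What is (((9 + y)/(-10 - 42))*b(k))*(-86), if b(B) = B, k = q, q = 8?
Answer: 5504/13 ≈ 423.38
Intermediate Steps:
k = 8
S(J) = 14 (S(J) = 18 - 4 = 14)
y = 23 (y = (12 + 14) - 3 = 26 - 3 = 23)
(((9 + y)/(-10 - 42))*b(k))*(-86) = (((9 + 23)/(-10 - 42))*8)*(-86) = ((32/(-52))*8)*(-86) = ((32*(-1/52))*8)*(-86) = -8/13*8*(-86) = -64/13*(-86) = 5504/13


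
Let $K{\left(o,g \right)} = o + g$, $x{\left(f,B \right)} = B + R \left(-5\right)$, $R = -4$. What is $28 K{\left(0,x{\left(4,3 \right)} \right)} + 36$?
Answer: $680$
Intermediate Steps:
$x{\left(f,B \right)} = 20 + B$ ($x{\left(f,B \right)} = B - -20 = B + 20 = 20 + B$)
$K{\left(o,g \right)} = g + o$
$28 K{\left(0,x{\left(4,3 \right)} \right)} + 36 = 28 \left(\left(20 + 3\right) + 0\right) + 36 = 28 \left(23 + 0\right) + 36 = 28 \cdot 23 + 36 = 644 + 36 = 680$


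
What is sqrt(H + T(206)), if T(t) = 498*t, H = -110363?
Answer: 5*I*sqrt(311) ≈ 88.176*I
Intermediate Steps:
sqrt(H + T(206)) = sqrt(-110363 + 498*206) = sqrt(-110363 + 102588) = sqrt(-7775) = 5*I*sqrt(311)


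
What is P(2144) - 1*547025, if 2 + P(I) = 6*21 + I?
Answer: -544757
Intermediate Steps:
P(I) = 124 + I (P(I) = -2 + (6*21 + I) = -2 + (126 + I) = 124 + I)
P(2144) - 1*547025 = (124 + 2144) - 1*547025 = 2268 - 547025 = -544757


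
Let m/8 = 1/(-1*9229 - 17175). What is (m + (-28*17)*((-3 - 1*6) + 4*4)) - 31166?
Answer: -227721300/6601 ≈ -34498.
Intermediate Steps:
m = -2/6601 (m = 8/(-1*9229 - 17175) = 8/(-9229 - 17175) = 8/(-26404) = 8*(-1/26404) = -2/6601 ≈ -0.00030298)
(m + (-28*17)*((-3 - 1*6) + 4*4)) - 31166 = (-2/6601 + (-28*17)*((-3 - 1*6) + 4*4)) - 31166 = (-2/6601 - 476*((-3 - 6) + 16)) - 31166 = (-2/6601 - 476*(-9 + 16)) - 31166 = (-2/6601 - 476*7) - 31166 = (-2/6601 - 3332) - 31166 = -21994534/6601 - 31166 = -227721300/6601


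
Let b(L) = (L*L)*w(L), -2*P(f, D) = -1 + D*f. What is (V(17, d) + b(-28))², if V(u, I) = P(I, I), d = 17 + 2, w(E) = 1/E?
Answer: 43264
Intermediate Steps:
P(f, D) = ½ - D*f/2 (P(f, D) = -(-1 + D*f)/2 = ½ - D*f/2)
d = 19
V(u, I) = ½ - I²/2 (V(u, I) = ½ - I*I/2 = ½ - I²/2)
b(L) = L (b(L) = (L*L)/L = L²/L = L)
(V(17, d) + b(-28))² = ((½ - ½*19²) - 28)² = ((½ - ½*361) - 28)² = ((½ - 361/2) - 28)² = (-180 - 28)² = (-208)² = 43264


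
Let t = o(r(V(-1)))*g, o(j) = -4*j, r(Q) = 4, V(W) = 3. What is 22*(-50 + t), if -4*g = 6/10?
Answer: -5236/5 ≈ -1047.2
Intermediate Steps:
g = -3/20 (g = -3/(2*10) = -¼*⅗ = -3/20 ≈ -0.15000)
t = 12/5 (t = -4*4*(-3/20) = -16*(-3/20) = 12/5 ≈ 2.4000)
22*(-50 + t) = 22*(-50 + 12/5) = 22*(-238/5) = -5236/5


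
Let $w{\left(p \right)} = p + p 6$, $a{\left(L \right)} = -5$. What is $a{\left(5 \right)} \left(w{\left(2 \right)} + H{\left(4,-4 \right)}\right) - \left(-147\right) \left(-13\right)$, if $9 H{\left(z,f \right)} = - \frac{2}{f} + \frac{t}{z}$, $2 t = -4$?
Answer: $-1981$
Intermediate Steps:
$t = -2$ ($t = \frac{1}{2} \left(-4\right) = -2$)
$H{\left(z,f \right)} = - \frac{2}{9 f} - \frac{2}{9 z}$ ($H{\left(z,f \right)} = \frac{- \frac{2}{f} - \frac{2}{z}}{9} = - \frac{2}{9 f} - \frac{2}{9 z}$)
$w{\left(p \right)} = 7 p$ ($w{\left(p \right)} = p + 6 p = 7 p$)
$a{\left(5 \right)} \left(w{\left(2 \right)} + H{\left(4,-4 \right)}\right) - \left(-147\right) \left(-13\right) = - 5 \left(7 \cdot 2 - \left(- \frac{1}{18} + \frac{1}{18}\right)\right) - \left(-147\right) \left(-13\right) = - 5 \left(14 - 0\right) - 1911 = - 5 \left(14 + \left(\frac{1}{18} - \frac{1}{18}\right)\right) - 1911 = - 5 \left(14 + 0\right) - 1911 = \left(-5\right) 14 - 1911 = -70 - 1911 = -1981$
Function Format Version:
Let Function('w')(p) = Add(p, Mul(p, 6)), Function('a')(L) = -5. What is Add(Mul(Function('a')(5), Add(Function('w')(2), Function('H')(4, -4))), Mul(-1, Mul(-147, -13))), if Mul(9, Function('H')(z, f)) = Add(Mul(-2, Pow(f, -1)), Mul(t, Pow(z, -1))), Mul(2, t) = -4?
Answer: -1981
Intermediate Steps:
t = -2 (t = Mul(Rational(1, 2), -4) = -2)
Function('H')(z, f) = Add(Mul(Rational(-2, 9), Pow(f, -1)), Mul(Rational(-2, 9), Pow(z, -1))) (Function('H')(z, f) = Mul(Rational(1, 9), Add(Mul(-2, Pow(f, -1)), Mul(-2, Pow(z, -1)))) = Add(Mul(Rational(-2, 9), Pow(f, -1)), Mul(Rational(-2, 9), Pow(z, -1))))
Function('w')(p) = Mul(7, p) (Function('w')(p) = Add(p, Mul(6, p)) = Mul(7, p))
Add(Mul(Function('a')(5), Add(Function('w')(2), Function('H')(4, -4))), Mul(-1, Mul(-147, -13))) = Add(Mul(-5, Add(Mul(7, 2), Add(Mul(Rational(-2, 9), Pow(-4, -1)), Mul(Rational(-2, 9), Pow(4, -1))))), Mul(-1, Mul(-147, -13))) = Add(Mul(-5, Add(14, Add(Mul(Rational(-2, 9), Rational(-1, 4)), Mul(Rational(-2, 9), Rational(1, 4))))), Mul(-1, 1911)) = Add(Mul(-5, Add(14, Add(Rational(1, 18), Rational(-1, 18)))), -1911) = Add(Mul(-5, Add(14, 0)), -1911) = Add(Mul(-5, 14), -1911) = Add(-70, -1911) = -1981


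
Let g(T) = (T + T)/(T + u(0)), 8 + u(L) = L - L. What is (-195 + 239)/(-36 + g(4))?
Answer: -22/19 ≈ -1.1579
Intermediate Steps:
u(L) = -8 (u(L) = -8 + (L - L) = -8 + 0 = -8)
g(T) = 2*T/(-8 + T) (g(T) = (T + T)/(T - 8) = (2*T)/(-8 + T) = 2*T/(-8 + T))
(-195 + 239)/(-36 + g(4)) = (-195 + 239)/(-36 + 2*4/(-8 + 4)) = 44/(-36 + 2*4/(-4)) = 44/(-36 + 2*4*(-¼)) = 44/(-36 - 2) = 44/(-38) = 44*(-1/38) = -22/19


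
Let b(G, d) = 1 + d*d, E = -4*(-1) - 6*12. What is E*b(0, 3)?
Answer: -680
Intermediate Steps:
E = -68 (E = 4 - 72 = -68)
b(G, d) = 1 + d²
E*b(0, 3) = -68*(1 + 3²) = -68*(1 + 9) = -68*10 = -680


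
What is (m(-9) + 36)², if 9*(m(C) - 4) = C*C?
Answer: 2401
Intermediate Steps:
m(C) = 4 + C²/9 (m(C) = 4 + (C*C)/9 = 4 + C²/9)
(m(-9) + 36)² = ((4 + (⅑)*(-9)²) + 36)² = ((4 + (⅑)*81) + 36)² = ((4 + 9) + 36)² = (13 + 36)² = 49² = 2401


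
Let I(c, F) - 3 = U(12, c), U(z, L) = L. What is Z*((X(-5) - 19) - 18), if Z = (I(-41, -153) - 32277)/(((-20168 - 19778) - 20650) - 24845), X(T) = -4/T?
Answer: -1169803/85441 ≈ -13.691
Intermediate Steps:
I(c, F) = 3 + c
Z = 32315/85441 (Z = ((3 - 41) - 32277)/(((-20168 - 19778) - 20650) - 24845) = (-38 - 32277)/((-39946 - 20650) - 24845) = -32315/(-60596 - 24845) = -32315/(-85441) = -32315*(-1/85441) = 32315/85441 ≈ 0.37821)
Z*((X(-5) - 19) - 18) = 32315*((-4/(-5) - 19) - 18)/85441 = 32315*((-4*(-⅕) - 19) - 18)/85441 = 32315*((⅘ - 19) - 18)/85441 = 32315*(-91/5 - 18)/85441 = (32315/85441)*(-181/5) = -1169803/85441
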